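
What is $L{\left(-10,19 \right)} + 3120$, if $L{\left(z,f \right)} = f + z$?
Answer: $3129$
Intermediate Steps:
$L{\left(-10,19 \right)} + 3120 = \left(19 - 10\right) + 3120 = 9 + 3120 = 3129$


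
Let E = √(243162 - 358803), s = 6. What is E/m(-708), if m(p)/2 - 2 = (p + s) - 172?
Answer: -3*I*√12849/1744 ≈ -0.19499*I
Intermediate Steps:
E = 3*I*√12849 (E = √(-115641) = 3*I*√12849 ≈ 340.06*I)
m(p) = -328 + 2*p (m(p) = 4 + 2*((p + 6) - 172) = 4 + 2*((6 + p) - 172) = 4 + 2*(-166 + p) = 4 + (-332 + 2*p) = -328 + 2*p)
E/m(-708) = (3*I*√12849)/(-328 + 2*(-708)) = (3*I*√12849)/(-328 - 1416) = (3*I*√12849)/(-1744) = (3*I*√12849)*(-1/1744) = -3*I*√12849/1744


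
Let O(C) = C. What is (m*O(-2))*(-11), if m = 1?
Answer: 22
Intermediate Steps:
(m*O(-2))*(-11) = (1*(-2))*(-11) = -2*(-11) = 22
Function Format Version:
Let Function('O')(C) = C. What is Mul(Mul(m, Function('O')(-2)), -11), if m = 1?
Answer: 22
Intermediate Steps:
Mul(Mul(m, Function('O')(-2)), -11) = Mul(Mul(1, -2), -11) = Mul(-2, -11) = 22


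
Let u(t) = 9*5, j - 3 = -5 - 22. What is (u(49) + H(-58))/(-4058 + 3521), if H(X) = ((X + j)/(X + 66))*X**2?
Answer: 34436/537 ≈ 64.127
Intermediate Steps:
j = -24 (j = 3 + (-5 - 22) = 3 - 27 = -24)
u(t) = 45
H(X) = X**2*(-24 + X)/(66 + X) (H(X) = ((X - 24)/(X + 66))*X**2 = ((-24 + X)/(66 + X))*X**2 = X**2*(-24 + X)/(66 + X))
(u(49) + H(-58))/(-4058 + 3521) = (45 + (-58)**2*(-24 - 58)/(66 - 58))/(-4058 + 3521) = (45 + 3364*(-82)/8)/(-537) = (45 + 3364*(1/8)*(-82))*(-1/537) = (45 - 34481)*(-1/537) = -34436*(-1/537) = 34436/537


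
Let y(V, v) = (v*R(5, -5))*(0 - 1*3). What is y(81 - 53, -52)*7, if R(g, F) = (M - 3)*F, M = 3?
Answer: 0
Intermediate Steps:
R(g, F) = 0 (R(g, F) = (3 - 3)*F = 0*F = 0)
y(V, v) = 0 (y(V, v) = (v*0)*(0 - 1*3) = 0*(0 - 3) = 0*(-3) = 0)
y(81 - 53, -52)*7 = 0*7 = 0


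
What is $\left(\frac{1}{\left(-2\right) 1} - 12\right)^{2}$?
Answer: $\frac{625}{4} \approx 156.25$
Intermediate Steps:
$\left(\frac{1}{\left(-2\right) 1} - 12\right)^{2} = \left(\frac{1}{-2} - 12\right)^{2} = \left(- \frac{1}{2} - 12\right)^{2} = \left(- \frac{25}{2}\right)^{2} = \frac{625}{4}$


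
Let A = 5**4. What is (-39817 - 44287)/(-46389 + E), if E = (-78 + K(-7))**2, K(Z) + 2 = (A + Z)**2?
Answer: -84104/145804793947 ≈ -5.7683e-7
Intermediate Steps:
A = 625
K(Z) = -2 + (625 + Z)**2
E = 145804840336 (E = (-78 + (-2 + (625 - 7)**2))**2 = (-78 + (-2 + 618**2))**2 = (-78 + (-2 + 381924))**2 = (-78 + 381922)**2 = 381844**2 = 145804840336)
(-39817 - 44287)/(-46389 + E) = (-39817 - 44287)/(-46389 + 145804840336) = -84104/145804793947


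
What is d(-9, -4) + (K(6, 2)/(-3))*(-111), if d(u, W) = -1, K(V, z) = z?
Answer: 73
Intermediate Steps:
d(-9, -4) + (K(6, 2)/(-3))*(-111) = -1 + (2/(-3))*(-111) = -1 + (2*(-⅓))*(-111) = -1 - ⅔*(-111) = -1 + 74 = 73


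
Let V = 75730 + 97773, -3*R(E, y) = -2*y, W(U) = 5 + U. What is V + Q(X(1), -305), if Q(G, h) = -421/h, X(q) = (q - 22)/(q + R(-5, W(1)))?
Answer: 52918836/305 ≈ 1.7350e+5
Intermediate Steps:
R(E, y) = 2*y/3 (R(E, y) = -(-2)*y/3 = 2*y/3)
X(q) = (-22 + q)/(4 + q) (X(q) = (q - 22)/(q + 2*(5 + 1)/3) = (-22 + q)/(q + (⅔)*6) = (-22 + q)/(q + 4) = (-22 + q)/(4 + q))
V = 173503
V + Q(X(1), -305) = 173503 - 421/(-305) = 173503 - 421*(-1/305) = 173503 + 421/305 = 52918836/305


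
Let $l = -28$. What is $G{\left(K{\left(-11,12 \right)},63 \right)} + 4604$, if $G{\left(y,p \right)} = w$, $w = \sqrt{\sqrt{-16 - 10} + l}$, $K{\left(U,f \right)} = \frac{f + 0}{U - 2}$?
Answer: $4604 + \sqrt{-28 + i \sqrt{26}} \approx 4604.5 + 5.3132 i$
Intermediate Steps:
$K{\left(U,f \right)} = \frac{f}{-2 + U}$
$w = \sqrt{-28 + i \sqrt{26}}$ ($w = \sqrt{\sqrt{-16 - 10} - 28} = \sqrt{\sqrt{-26} - 28} = \sqrt{i \sqrt{26} - 28} = \sqrt{-28 + i \sqrt{26}} \approx 0.47984 + 5.3132 i$)
$G{\left(y,p \right)} = \sqrt{-28 + i \sqrt{26}}$
$G{\left(K{\left(-11,12 \right)},63 \right)} + 4604 = \sqrt{-28 + i \sqrt{26}} + 4604 = 4604 + \sqrt{-28 + i \sqrt{26}}$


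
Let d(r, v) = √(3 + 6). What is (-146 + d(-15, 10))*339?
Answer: -48477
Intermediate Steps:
d(r, v) = 3 (d(r, v) = √9 = 3)
(-146 + d(-15, 10))*339 = (-146 + 3)*339 = -143*339 = -48477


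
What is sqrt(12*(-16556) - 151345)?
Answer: I*sqrt(350017) ≈ 591.62*I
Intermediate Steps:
sqrt(12*(-16556) - 151345) = sqrt(-198672 - 151345) = sqrt(-350017) = I*sqrt(350017)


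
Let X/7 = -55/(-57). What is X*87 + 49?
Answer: 12096/19 ≈ 636.63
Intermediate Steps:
X = 385/57 (X = 7*(-55/(-57)) = 7*(-55*(-1/57)) = 7*(55/57) = 385/57 ≈ 6.7544)
X*87 + 49 = (385/57)*87 + 49 = 11165/19 + 49 = 12096/19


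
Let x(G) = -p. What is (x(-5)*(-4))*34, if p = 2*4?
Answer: 1088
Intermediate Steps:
p = 8
x(G) = -8 (x(G) = -1*8 = -8)
(x(-5)*(-4))*34 = -8*(-4)*34 = 32*34 = 1088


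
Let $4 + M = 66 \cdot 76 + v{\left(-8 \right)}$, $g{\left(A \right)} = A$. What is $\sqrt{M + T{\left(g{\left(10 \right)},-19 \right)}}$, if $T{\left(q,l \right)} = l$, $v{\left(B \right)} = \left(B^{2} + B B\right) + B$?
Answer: $\sqrt{5113} \approx 71.505$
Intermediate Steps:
$v{\left(B \right)} = B + 2 B^{2}$ ($v{\left(B \right)} = \left(B^{2} + B^{2}\right) + B = 2 B^{2} + B = B + 2 B^{2}$)
$M = 5132$ ($M = -4 + \left(66 \cdot 76 - 8 \left(1 + 2 \left(-8\right)\right)\right) = -4 + \left(5016 - 8 \left(1 - 16\right)\right) = -4 + \left(5016 - -120\right) = -4 + \left(5016 + 120\right) = -4 + 5136 = 5132$)
$\sqrt{M + T{\left(g{\left(10 \right)},-19 \right)}} = \sqrt{5132 - 19} = \sqrt{5113}$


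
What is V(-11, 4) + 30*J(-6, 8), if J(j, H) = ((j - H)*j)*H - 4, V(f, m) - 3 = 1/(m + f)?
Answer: 140300/7 ≈ 20043.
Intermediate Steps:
V(f, m) = 3 + 1/(f + m) (V(f, m) = 3 + 1/(m + f) = 3 + 1/(f + m))
J(j, H) = -4 + H*j*(j - H) (J(j, H) = (j*(j - H))*H - 4 = H*j*(j - H) - 4 = -4 + H*j*(j - H))
V(-11, 4) + 30*J(-6, 8) = (1 + 3*(-11) + 3*4)/(-11 + 4) + 30*(-4 + 8*(-6)² - 1*(-6)*8²) = (1 - 33 + 12)/(-7) + 30*(-4 + 8*36 - 1*(-6)*64) = -⅐*(-20) + 30*(-4 + 288 + 384) = 20/7 + 30*668 = 20/7 + 20040 = 140300/7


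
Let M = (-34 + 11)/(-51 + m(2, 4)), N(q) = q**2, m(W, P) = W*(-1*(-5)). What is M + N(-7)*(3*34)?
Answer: 204941/41 ≈ 4998.6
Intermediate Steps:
m(W, P) = 5*W (m(W, P) = W*5 = 5*W)
M = 23/41 (M = (-34 + 11)/(-51 + 5*2) = -23/(-51 + 10) = -23/(-41) = -23*(-1/41) = 23/41 ≈ 0.56098)
M + N(-7)*(3*34) = 23/41 + (-7)**2*(3*34) = 23/41 + 49*102 = 23/41 + 4998 = 204941/41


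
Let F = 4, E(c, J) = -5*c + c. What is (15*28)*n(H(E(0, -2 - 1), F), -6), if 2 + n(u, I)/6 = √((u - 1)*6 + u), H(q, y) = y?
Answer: -5040 + 2520*√22 ≈ 6779.8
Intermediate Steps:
E(c, J) = -4*c
n(u, I) = -12 + 6*√(-6 + 7*u) (n(u, I) = -12 + 6*√((u - 1)*6 + u) = -12 + 6*√((-1 + u)*6 + u) = -12 + 6*√((-6 + 6*u) + u) = -12 + 6*√(-6 + 7*u))
(15*28)*n(H(E(0, -2 - 1), F), -6) = (15*28)*(-12 + 6*√(-6 + 7*4)) = 420*(-12 + 6*√(-6 + 28)) = 420*(-12 + 6*√22) = -5040 + 2520*√22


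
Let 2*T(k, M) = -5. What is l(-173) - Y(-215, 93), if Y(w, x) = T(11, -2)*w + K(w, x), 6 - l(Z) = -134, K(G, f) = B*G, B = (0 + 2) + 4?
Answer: 1785/2 ≈ 892.50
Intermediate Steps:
B = 6 (B = 2 + 4 = 6)
K(G, f) = 6*G
T(k, M) = -5/2 (T(k, M) = (½)*(-5) = -5/2)
l(Z) = 140 (l(Z) = 6 - 1*(-134) = 6 + 134 = 140)
Y(w, x) = 7*w/2 (Y(w, x) = -5*w/2 + 6*w = 7*w/2)
l(-173) - Y(-215, 93) = 140 - 7*(-215)/2 = 140 - 1*(-1505/2) = 140 + 1505/2 = 1785/2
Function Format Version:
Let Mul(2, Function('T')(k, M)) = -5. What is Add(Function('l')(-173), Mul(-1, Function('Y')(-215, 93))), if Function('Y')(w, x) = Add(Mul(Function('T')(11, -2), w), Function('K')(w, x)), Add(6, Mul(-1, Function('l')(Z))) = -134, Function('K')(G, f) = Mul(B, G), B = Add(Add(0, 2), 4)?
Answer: Rational(1785, 2) ≈ 892.50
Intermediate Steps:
B = 6 (B = Add(2, 4) = 6)
Function('K')(G, f) = Mul(6, G)
Function('T')(k, M) = Rational(-5, 2) (Function('T')(k, M) = Mul(Rational(1, 2), -5) = Rational(-5, 2))
Function('l')(Z) = 140 (Function('l')(Z) = Add(6, Mul(-1, -134)) = Add(6, 134) = 140)
Function('Y')(w, x) = Mul(Rational(7, 2), w) (Function('Y')(w, x) = Add(Mul(Rational(-5, 2), w), Mul(6, w)) = Mul(Rational(7, 2), w))
Add(Function('l')(-173), Mul(-1, Function('Y')(-215, 93))) = Add(140, Mul(-1, Mul(Rational(7, 2), -215))) = Add(140, Mul(-1, Rational(-1505, 2))) = Add(140, Rational(1505, 2)) = Rational(1785, 2)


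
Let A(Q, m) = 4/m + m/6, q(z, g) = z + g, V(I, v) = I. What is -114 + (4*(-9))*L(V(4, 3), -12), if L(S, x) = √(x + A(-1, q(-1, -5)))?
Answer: -114 - 12*I*√123 ≈ -114.0 - 133.09*I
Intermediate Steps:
q(z, g) = g + z
A(Q, m) = 4/m + m/6 (A(Q, m) = 4/m + m*(⅙) = 4/m + m/6)
L(S, x) = √(-5/3 + x) (L(S, x) = √(x + (4/(-5 - 1) + (-5 - 1)/6)) = √(x + (4/(-6) + (⅙)*(-6))) = √(x + (4*(-⅙) - 1)) = √(x + (-⅔ - 1)) = √(x - 5/3) = √(-5/3 + x))
-114 + (4*(-9))*L(V(4, 3), -12) = -114 + (4*(-9))*(√(-15 + 9*(-12))/3) = -114 - 12*√(-15 - 108) = -114 - 12*√(-123) = -114 - 12*I*√123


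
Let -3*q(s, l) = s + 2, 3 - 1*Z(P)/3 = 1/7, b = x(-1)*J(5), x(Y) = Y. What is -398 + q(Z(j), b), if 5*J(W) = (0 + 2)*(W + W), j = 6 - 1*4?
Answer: -8432/21 ≈ -401.52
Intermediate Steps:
j = 2 (j = 6 - 4 = 2)
J(W) = 4*W/5 (J(W) = ((0 + 2)*(W + W))/5 = (2*(2*W))/5 = (4*W)/5 = 4*W/5)
b = -4 (b = -4*5/5 = -1*4 = -4)
Z(P) = 60/7 (Z(P) = 9 - 3/7 = 60/7)
q(s, l) = -⅔ - s/3 (q(s, l) = -(s + 2)/3 = -(2 + s)/3 = -⅔ - s/3)
-398 + q(Z(j), b) = -398 + (-⅔ - ⅓*60/7) = -398 + (-⅔ - 20/7) = -398 - 74/21 = -8432/21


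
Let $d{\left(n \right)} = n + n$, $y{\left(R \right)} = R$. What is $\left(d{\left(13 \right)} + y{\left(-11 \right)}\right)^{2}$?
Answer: $225$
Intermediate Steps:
$d{\left(n \right)} = 2 n$
$\left(d{\left(13 \right)} + y{\left(-11 \right)}\right)^{2} = \left(2 \cdot 13 - 11\right)^{2} = \left(26 - 11\right)^{2} = 15^{2} = 225$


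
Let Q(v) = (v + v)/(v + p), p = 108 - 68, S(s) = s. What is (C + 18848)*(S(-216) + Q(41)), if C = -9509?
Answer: -54209782/27 ≈ -2.0078e+6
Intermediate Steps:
p = 40
Q(v) = 2*v/(40 + v) (Q(v) = (v + v)/(v + 40) = (2*v)/(40 + v) = 2*v/(40 + v))
(C + 18848)*(S(-216) + Q(41)) = (-9509 + 18848)*(-216 + 2*41/(40 + 41)) = 9339*(-216 + 2*41/81) = 9339*(-216 + 2*41*(1/81)) = 9339*(-216 + 82/81) = 9339*(-17414/81) = -54209782/27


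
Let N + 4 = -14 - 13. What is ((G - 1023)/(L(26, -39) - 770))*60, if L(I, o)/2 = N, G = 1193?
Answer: -1275/104 ≈ -12.260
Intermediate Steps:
N = -31 (N = -4 + (-14 - 13) = -4 - 27 = -31)
L(I, o) = -62 (L(I, o) = 2*(-31) = -62)
((G - 1023)/(L(26, -39) - 770))*60 = ((1193 - 1023)/(-62 - 770))*60 = (170/(-832))*60 = (170*(-1/832))*60 = -85/416*60 = -1275/104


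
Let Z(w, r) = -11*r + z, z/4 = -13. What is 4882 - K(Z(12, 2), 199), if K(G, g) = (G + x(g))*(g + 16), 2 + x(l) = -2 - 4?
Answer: 22512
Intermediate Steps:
z = -52 (z = 4*(-13) = -52)
x(l) = -8 (x(l) = -2 + (-2 - 4) = -2 - 6 = -8)
Z(w, r) = -52 - 11*r (Z(w, r) = -11*r - 52 = -52 - 11*r)
K(G, g) = (-8 + G)*(16 + g) (K(G, g) = (G - 8)*(g + 16) = (-8 + G)*(16 + g))
4882 - K(Z(12, 2), 199) = 4882 - (-128 - 8*199 + 16*(-52 - 11*2) + (-52 - 11*2)*199) = 4882 - (-128 - 1592 + 16*(-52 - 22) + (-52 - 22)*199) = 4882 - (-128 - 1592 + 16*(-74) - 74*199) = 4882 - (-128 - 1592 - 1184 - 14726) = 4882 - 1*(-17630) = 4882 + 17630 = 22512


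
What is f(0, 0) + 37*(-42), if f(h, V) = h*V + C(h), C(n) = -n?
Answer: -1554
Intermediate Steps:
f(h, V) = -h + V*h (f(h, V) = h*V - h = V*h - h = -h + V*h)
f(0, 0) + 37*(-42) = 0*(-1 + 0) + 37*(-42) = 0*(-1) - 1554 = 0 - 1554 = -1554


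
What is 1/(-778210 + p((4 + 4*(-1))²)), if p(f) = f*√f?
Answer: -1/778210 ≈ -1.2850e-6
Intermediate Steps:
p(f) = f^(3/2)
1/(-778210 + p((4 + 4*(-1))²)) = 1/(-778210 + ((4 + 4*(-1))²)^(3/2)) = 1/(-778210 + ((4 - 4)²)^(3/2)) = 1/(-778210 + (0²)^(3/2)) = 1/(-778210 + 0^(3/2)) = 1/(-778210 + 0) = 1/(-778210) = -1/778210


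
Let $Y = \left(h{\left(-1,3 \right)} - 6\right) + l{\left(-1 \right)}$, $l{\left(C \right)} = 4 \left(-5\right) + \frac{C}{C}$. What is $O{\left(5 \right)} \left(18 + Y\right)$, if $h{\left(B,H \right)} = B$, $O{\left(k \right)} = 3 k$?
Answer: $-120$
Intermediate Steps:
$l{\left(C \right)} = -19$ ($l{\left(C \right)} = -20 + 1 = -19$)
$Y = -26$ ($Y = \left(-1 - 6\right) - 19 = -7 - 19 = -26$)
$O{\left(5 \right)} \left(18 + Y\right) = 3 \cdot 5 \left(18 - 26\right) = 15 \left(-8\right) = -120$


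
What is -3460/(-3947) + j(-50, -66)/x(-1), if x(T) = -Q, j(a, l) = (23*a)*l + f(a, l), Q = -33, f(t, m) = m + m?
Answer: 9065772/3947 ≈ 2296.9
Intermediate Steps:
f(t, m) = 2*m
j(a, l) = 2*l + 23*a*l (j(a, l) = (23*a)*l + 2*l = 23*a*l + 2*l = 2*l + 23*a*l)
x(T) = 33 (x(T) = -1*(-33) = 33)
-3460/(-3947) + j(-50, -66)/x(-1) = -3460/(-3947) - 66*(2 + 23*(-50))/33 = -3460*(-1/3947) - 66*(2 - 1150)*(1/33) = 3460/3947 - 66*(-1148)*(1/33) = 3460/3947 + 75768*(1/33) = 3460/3947 + 2296 = 9065772/3947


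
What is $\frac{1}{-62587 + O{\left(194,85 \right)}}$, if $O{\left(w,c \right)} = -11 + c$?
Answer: $- \frac{1}{62513} \approx -1.5997 \cdot 10^{-5}$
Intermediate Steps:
$\frac{1}{-62587 + O{\left(194,85 \right)}} = \frac{1}{-62587 + \left(-11 + 85\right)} = \frac{1}{-62587 + 74} = \frac{1}{-62513} = - \frac{1}{62513}$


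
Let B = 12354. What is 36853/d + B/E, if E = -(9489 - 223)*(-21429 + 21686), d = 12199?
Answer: 43804813670/14525117519 ≈ 3.0158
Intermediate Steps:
E = -2381362 (E = -9266*257 = -1*2381362 = -2381362)
36853/d + B/E = 36853/12199 + 12354/(-2381362) = 36853*(1/12199) + 12354*(-1/2381362) = 36853/12199 - 6177/1190681 = 43804813670/14525117519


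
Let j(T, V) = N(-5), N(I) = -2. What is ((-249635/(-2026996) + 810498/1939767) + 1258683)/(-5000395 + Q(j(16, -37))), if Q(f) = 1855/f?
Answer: -86824872838424537/344994731356908510 ≈ -0.25167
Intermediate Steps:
j(T, V) = -2
((-249635/(-2026996) + 810498/1939767) + 1258683)/(-5000395 + Q(j(16, -37))) = ((-249635/(-2026996) + 810498/1939767) + 1258683)/(-5000395 + 1855/(-2)) = ((-249635*(-1/2026996) + 810498*(1/1939767)) + 1258683)/(-5000395 + 1855*(-1/2)) = ((249635/2026996 + 270166/646589) + 1258683)/(-5000395 - 1855/2) = (37317718229/68980700876 + 1258683)/(-10002645/2) = (86824872838424537/68980700876)*(-2/10002645) = -86824872838424537/344994731356908510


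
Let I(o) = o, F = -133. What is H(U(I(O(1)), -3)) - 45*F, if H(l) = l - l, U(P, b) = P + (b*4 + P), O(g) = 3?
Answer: 5985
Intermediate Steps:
U(P, b) = 2*P + 4*b (U(P, b) = P + (4*b + P) = P + (P + 4*b) = 2*P + 4*b)
H(l) = 0
H(U(I(O(1)), -3)) - 45*F = 0 - 45*(-133) = 0 + 5985 = 5985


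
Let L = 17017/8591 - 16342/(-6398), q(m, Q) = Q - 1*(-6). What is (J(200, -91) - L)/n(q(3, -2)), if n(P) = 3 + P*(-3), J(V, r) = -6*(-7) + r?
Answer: 133752935/22485771 ≈ 5.9483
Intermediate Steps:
q(m, Q) = 6 + Q (q(m, Q) = Q + 6 = 6 + Q)
J(V, r) = 42 + r
n(P) = 3 - 3*P
L = 11330404/2498419 (L = 17017*(1/8591) - 16342*(-1/6398) = 1547/781 + 8171/3199 = 11330404/2498419 ≈ 4.5350)
(J(200, -91) - L)/n(q(3, -2)) = ((42 - 91) - 1*11330404/2498419)/(3 - 3*(6 - 2)) = (-49 - 11330404/2498419)/(3 - 3*4) = -133752935/(2498419*(3 - 12)) = -133752935/2498419/(-9) = -133752935/2498419*(-⅑) = 133752935/22485771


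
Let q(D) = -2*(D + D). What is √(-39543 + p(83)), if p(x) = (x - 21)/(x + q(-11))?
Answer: I*√637781173/127 ≈ 198.85*I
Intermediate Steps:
q(D) = -4*D
p(x) = (-21 + x)/(44 + x) (p(x) = (x - 21)/(x - 4*(-11)) = (-21 + x)/(x + 44) = (-21 + x)/(44 + x))
√(-39543 + p(83)) = √(-39543 + (-21 + 83)/(44 + 83)) = √(-39543 + 62/127) = √(-5021899/127) = I*√637781173/127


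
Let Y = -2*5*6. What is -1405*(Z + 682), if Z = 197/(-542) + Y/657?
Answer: -113661764465/118698 ≈ -9.5757e+5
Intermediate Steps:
Y = -60 (Y = -10*6 = -60)
Z = -53983/118698 (Z = 197/(-542) - 60/657 = 197*(-1/542) - 60*1/657 = -197/542 - 20/219 = -53983/118698 ≈ -0.45479)
-1405*(Z + 682) = -1405*(-53983/118698 + 682) = -1405*80898053/118698 = -113661764465/118698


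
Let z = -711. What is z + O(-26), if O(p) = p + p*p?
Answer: -61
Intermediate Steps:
O(p) = p + p²
z + O(-26) = -711 - 26*(1 - 26) = -711 - 26*(-25) = -711 + 650 = -61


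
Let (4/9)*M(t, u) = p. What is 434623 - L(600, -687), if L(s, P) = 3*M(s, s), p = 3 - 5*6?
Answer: 1739221/4 ≈ 4.3481e+5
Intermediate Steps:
p = -27 (p = 3 - 30 = -27)
M(t, u) = -243/4 (M(t, u) = (9/4)*(-27) = -243/4)
L(s, P) = -729/4 (L(s, P) = 3*(-243/4) = -729/4)
434623 - L(600, -687) = 434623 - 1*(-729/4) = 434623 + 729/4 = 1739221/4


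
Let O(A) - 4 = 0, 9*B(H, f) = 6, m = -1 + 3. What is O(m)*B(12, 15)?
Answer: 8/3 ≈ 2.6667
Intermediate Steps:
m = 2
B(H, f) = 2/3 (B(H, f) = (1/9)*6 = 2/3)
O(A) = 4 (O(A) = 4 + 0 = 4)
O(m)*B(12, 15) = 4*(2/3) = 8/3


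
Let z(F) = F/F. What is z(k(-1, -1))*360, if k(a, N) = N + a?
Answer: 360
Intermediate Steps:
z(F) = 1
z(k(-1, -1))*360 = 1*360 = 360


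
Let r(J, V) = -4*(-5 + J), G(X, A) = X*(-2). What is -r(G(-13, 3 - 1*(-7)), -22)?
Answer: 84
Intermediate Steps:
G(X, A) = -2*X
r(J, V) = 20 - 4*J
-r(G(-13, 3 - 1*(-7)), -22) = -(20 - (-8)*(-13)) = -(20 - 4*26) = -(20 - 104) = -1*(-84) = 84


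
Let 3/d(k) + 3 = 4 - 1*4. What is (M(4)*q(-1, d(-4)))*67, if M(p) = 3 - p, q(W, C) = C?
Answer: 67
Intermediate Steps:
d(k) = -1 (d(k) = 3/(-3 + (4 - 1*4)) = 3/(-3 + (4 - 4)) = 3/(-3 + 0) = 3/(-3) = 3*(-1/3) = -1)
(M(4)*q(-1, d(-4)))*67 = ((3 - 1*4)*(-1))*67 = ((3 - 4)*(-1))*67 = -1*(-1)*67 = 1*67 = 67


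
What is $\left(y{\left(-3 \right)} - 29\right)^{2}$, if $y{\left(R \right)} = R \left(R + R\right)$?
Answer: $121$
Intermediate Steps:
$y{\left(R \right)} = 2 R^{2}$ ($y{\left(R \right)} = R 2 R = 2 R^{2}$)
$\left(y{\left(-3 \right)} - 29\right)^{2} = \left(2 \left(-3\right)^{2} - 29\right)^{2} = \left(2 \cdot 9 - 29\right)^{2} = \left(18 - 29\right)^{2} = \left(-11\right)^{2} = 121$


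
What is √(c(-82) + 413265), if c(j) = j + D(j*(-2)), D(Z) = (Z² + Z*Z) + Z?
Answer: √467139 ≈ 683.48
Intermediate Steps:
D(Z) = Z + 2*Z² (D(Z) = (Z² + Z²) + Z = 2*Z² + Z = Z + 2*Z²)
c(j) = j - 2*j*(1 - 4*j) (c(j) = j + (j*(-2))*(1 + 2*(j*(-2))) = j + (-2*j)*(1 + 2*(-2*j)) = j + (-2*j)*(1 - 4*j) = j - 2*j*(1 - 4*j))
√(c(-82) + 413265) = √(-82*(-1 + 8*(-82)) + 413265) = √(-82*(-1 - 656) + 413265) = √(-82*(-657) + 413265) = √(53874 + 413265) = √467139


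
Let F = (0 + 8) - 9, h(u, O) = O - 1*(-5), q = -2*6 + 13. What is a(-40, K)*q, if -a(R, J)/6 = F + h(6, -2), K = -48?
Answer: -12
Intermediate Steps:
q = 1 (q = -12 + 13 = 1)
h(u, O) = 5 + O (h(u, O) = O + 5 = 5 + O)
F = -1 (F = 8 - 9 = -1)
a(R, J) = -12 (a(R, J) = -6*(-1 + (5 - 2)) = -6*(-1 + 3) = -6*2 = -12)
a(-40, K)*q = -12*1 = -12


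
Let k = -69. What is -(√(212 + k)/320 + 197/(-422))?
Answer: 197/422 - √143/320 ≈ 0.42946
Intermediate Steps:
-(√(212 + k)/320 + 197/(-422)) = -(√(212 - 69)/320 + 197/(-422)) = -(√143*(1/320) + 197*(-1/422)) = -(√143/320 - 197/422) = -(-197/422 + √143/320) = 197/422 - √143/320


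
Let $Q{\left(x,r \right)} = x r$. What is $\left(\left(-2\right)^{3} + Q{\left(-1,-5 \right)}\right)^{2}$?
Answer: $9$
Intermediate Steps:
$Q{\left(x,r \right)} = r x$
$\left(\left(-2\right)^{3} + Q{\left(-1,-5 \right)}\right)^{2} = \left(\left(-2\right)^{3} - -5\right)^{2} = \left(-8 + 5\right)^{2} = \left(-3\right)^{2} = 9$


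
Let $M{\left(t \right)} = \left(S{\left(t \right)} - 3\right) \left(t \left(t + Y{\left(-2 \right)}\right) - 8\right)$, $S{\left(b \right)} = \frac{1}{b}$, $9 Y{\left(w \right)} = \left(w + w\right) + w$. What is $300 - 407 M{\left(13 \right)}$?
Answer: $\frac{7079662}{39} \approx 1.8153 \cdot 10^{5}$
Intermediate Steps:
$Y{\left(w \right)} = \frac{w}{3}$ ($Y{\left(w \right)} = \frac{\left(w + w\right) + w}{9} = \frac{2 w + w}{9} = \frac{3 w}{9} = \frac{w}{3}$)
$M{\left(t \right)} = \left(-8 + t \left(- \frac{2}{3} + t\right)\right) \left(-3 + \frac{1}{t}\right)$ ($M{\left(t \right)} = \left(\frac{1}{t} - 3\right) \left(t \left(t + \frac{1}{3} \left(-2\right)\right) - 8\right) = \left(-3 + \frac{1}{t}\right) \left(t \left(t - \frac{2}{3}\right) - 8\right) = \left(-3 + \frac{1}{t}\right) \left(t \left(- \frac{2}{3} + t\right) - 8\right) = \left(-3 + \frac{1}{t}\right) \left(-8 + t \left(- \frac{2}{3} + t\right)\right) = \left(-8 + t \left(- \frac{2}{3} + t\right)\right) \left(-3 + \frac{1}{t}\right)$)
$300 - 407 M{\left(13 \right)} = 300 - 407 \left(\frac{70}{3} - \frac{8}{13} - 3 \cdot 13^{2} + 3 \cdot 13\right) = 300 - 407 \left(\frac{70}{3} - \frac{8}{13} - 507 + 39\right) = 300 - - \frac{7067962}{39} = 300 + \frac{7067962}{39} = \frac{7079662}{39}$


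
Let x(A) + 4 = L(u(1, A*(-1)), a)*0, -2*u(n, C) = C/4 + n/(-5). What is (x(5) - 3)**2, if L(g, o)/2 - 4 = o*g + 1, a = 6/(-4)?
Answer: 49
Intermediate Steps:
a = -3/2 (a = 6*(-1/4) = -3/2 ≈ -1.5000)
u(n, C) = -C/8 + n/10 (u(n, C) = -(C/4 + n/(-5))/2 = -(C*(1/4) + n*(-1/5))/2 = -(C/4 - n/5)/2 = -(-n/5 + C/4)/2 = -C/8 + n/10)
L(g, o) = 10 + 2*g*o (L(g, o) = 8 + 2*(o*g + 1) = 8 + 2*(g*o + 1) = 8 + 2*(1 + g*o) = 8 + (2 + 2*g*o) = 10 + 2*g*o)
x(A) = -4 (x(A) = -4 + (10 + 2*(-A*(-1)/8 + (1/10)*1)*(-3/2))*0 = -4 + (10 + 2*(-(-1)*A/8 + 1/10)*(-3/2))*0 = -4 + (10 + 2*(A/8 + 1/10)*(-3/2))*0 = -4 + (10 + 2*(1/10 + A/8)*(-3/2))*0 = -4 + (10 + (-3/10 - 3*A/8))*0 = -4 + (97/10 - 3*A/8)*0 = -4 + 0 = -4)
(x(5) - 3)**2 = (-4 - 3)**2 = (-7)**2 = 49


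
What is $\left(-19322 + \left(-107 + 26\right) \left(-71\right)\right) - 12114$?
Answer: $-25685$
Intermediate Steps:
$\left(-19322 + \left(-107 + 26\right) \left(-71\right)\right) - 12114 = \left(-19322 - -5751\right) - 12114 = \left(-19322 + 5751\right) - 12114 = -13571 - 12114 = -25685$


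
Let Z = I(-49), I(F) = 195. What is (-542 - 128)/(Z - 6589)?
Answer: 335/3197 ≈ 0.10479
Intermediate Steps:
Z = 195
(-542 - 128)/(Z - 6589) = (-542 - 128)/(195 - 6589) = -670/(-6394) = -670*(-1/6394) = 335/3197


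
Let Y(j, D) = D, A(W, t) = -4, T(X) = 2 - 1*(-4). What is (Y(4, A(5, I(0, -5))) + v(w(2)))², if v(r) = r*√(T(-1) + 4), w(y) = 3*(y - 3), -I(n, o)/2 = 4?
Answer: 106 + 24*√10 ≈ 181.89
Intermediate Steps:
I(n, o) = -8 (I(n, o) = -2*4 = -8)
T(X) = 6 (T(X) = 2 + 4 = 6)
w(y) = -9 + 3*y (w(y) = 3*(-3 + y) = -9 + 3*y)
v(r) = r*√10 (v(r) = r*√(6 + 4) = r*√10)
(Y(4, A(5, I(0, -5))) + v(w(2)))² = (-4 + (-9 + 3*2)*√10)² = (-4 + (-9 + 6)*√10)² = (-4 - 3*√10)²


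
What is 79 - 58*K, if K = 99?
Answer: -5663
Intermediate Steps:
79 - 58*K = 79 - 58*99 = 79 - 5742 = -5663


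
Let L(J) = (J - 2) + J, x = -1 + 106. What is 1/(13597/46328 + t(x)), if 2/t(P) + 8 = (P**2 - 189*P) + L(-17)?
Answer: 25665712/7526947 ≈ 3.4098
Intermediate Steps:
x = 105
L(J) = -2 + 2*J (L(J) = (-2 + J) + J = -2 + 2*J)
t(P) = 2/(-44 + P**2 - 189*P) (t(P) = 2/(-8 + ((P**2 - 189*P) + (-2 + 2*(-17)))) = 2/(-8 + ((P**2 - 189*P) + (-2 - 34))) = 2/(-8 + ((P**2 - 189*P) - 36)) = 2/(-8 + (-36 + P**2 - 189*P)) = 2/(-44 + P**2 - 189*P))
1/(13597/46328 + t(x)) = 1/(13597/46328 + 2/(-44 + 105**2 - 189*105)) = 1/(13597*(1/46328) + 2/(-44 + 11025 - 19845)) = 1/(13597/46328 + 2/(-8864)) = 1/(13597/46328 + 2*(-1/8864)) = 1/(13597/46328 - 1/4432) = 1/(7526947/25665712) = 25665712/7526947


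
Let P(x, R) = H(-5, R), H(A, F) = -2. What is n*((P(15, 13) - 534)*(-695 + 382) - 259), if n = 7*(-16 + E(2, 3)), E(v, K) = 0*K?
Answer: -18761008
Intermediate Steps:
E(v, K) = 0
n = -112 (n = 7*(-16 + 0) = 7*(-16) = -112)
P(x, R) = -2
n*((P(15, 13) - 534)*(-695 + 382) - 259) = -112*((-2 - 534)*(-695 + 382) - 259) = -112*(-536*(-313) - 259) = -112*(167768 - 259) = -112*167509 = -18761008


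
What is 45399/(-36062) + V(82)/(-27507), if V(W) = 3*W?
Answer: -419220515/330652478 ≈ -1.2679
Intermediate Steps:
45399/(-36062) + V(82)/(-27507) = 45399/(-36062) + (3*82)/(-27507) = 45399*(-1/36062) + 246*(-1/27507) = -45399/36062 - 82/9169 = -419220515/330652478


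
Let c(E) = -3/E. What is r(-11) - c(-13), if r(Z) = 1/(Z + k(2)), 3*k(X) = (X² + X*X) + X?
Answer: -108/299 ≈ -0.36120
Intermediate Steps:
k(X) = X/3 + 2*X²/3 (k(X) = ((X² + X*X) + X)/3 = ((X² + X²) + X)/3 = (2*X² + X)/3 = (X + 2*X²)/3 = X/3 + 2*X²/3)
r(Z) = 1/(10/3 + Z) (r(Z) = 1/(Z + (⅓)*2*(1 + 2*2)) = 1/(Z + (⅓)*2*(1 + 4)) = 1/(Z + (⅓)*2*5) = 1/(Z + 10/3) = 1/(10/3 + Z))
r(-11) - c(-13) = 3/(10 + 3*(-11)) - (-3)/(-13) = 3/(10 - 33) - (-3)*(-1)/13 = 3/(-23) - 1*3/13 = 3*(-1/23) - 3/13 = -3/23 - 3/13 = -108/299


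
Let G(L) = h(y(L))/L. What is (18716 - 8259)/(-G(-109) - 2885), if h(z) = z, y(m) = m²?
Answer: -10457/2776 ≈ -3.7669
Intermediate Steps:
G(L) = L (G(L) = L²/L = L)
(18716 - 8259)/(-G(-109) - 2885) = (18716 - 8259)/(-1*(-109) - 2885) = 10457/(109 - 2885) = 10457/(-2776) = 10457*(-1/2776) = -10457/2776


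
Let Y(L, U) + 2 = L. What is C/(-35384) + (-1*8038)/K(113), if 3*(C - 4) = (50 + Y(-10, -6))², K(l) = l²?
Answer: -108980180/169431861 ≈ -0.64321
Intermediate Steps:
Y(L, U) = -2 + L
C = 1456/3 (C = 4 + (50 + (-2 - 10))²/3 = 4 + (50 - 12)²/3 = 4 + (⅓)*38² = 4 + (⅓)*1444 = 4 + 1444/3 = 1456/3 ≈ 485.33)
C/(-35384) + (-1*8038)/K(113) = (1456/3)/(-35384) + (-1*8038)/(113²) = (1456/3)*(-1/35384) - 8038/12769 = -182/13269 - 8038*1/12769 = -182/13269 - 8038/12769 = -108980180/169431861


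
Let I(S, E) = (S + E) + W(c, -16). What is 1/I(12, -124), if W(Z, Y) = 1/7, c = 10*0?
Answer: -7/783 ≈ -0.0089400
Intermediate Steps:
c = 0
W(Z, Y) = ⅐
I(S, E) = ⅐ + E + S (I(S, E) = (S + E) + ⅐ = (E + S) + ⅐ = ⅐ + E + S)
1/I(12, -124) = 1/(⅐ - 124 + 12) = 1/(-783/7) = -7/783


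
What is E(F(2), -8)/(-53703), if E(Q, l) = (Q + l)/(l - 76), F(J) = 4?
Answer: -1/1127763 ≈ -8.8671e-7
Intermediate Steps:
E(Q, l) = (Q + l)/(-76 + l)
E(F(2), -8)/(-53703) = ((4 - 8)/(-76 - 8))/(-53703) = (-4/(-84))*(-1/53703) = -1/84*(-4)*(-1/53703) = (1/21)*(-1/53703) = -1/1127763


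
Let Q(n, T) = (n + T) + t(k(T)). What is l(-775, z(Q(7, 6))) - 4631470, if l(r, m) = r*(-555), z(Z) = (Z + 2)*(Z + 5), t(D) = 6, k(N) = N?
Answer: -4201345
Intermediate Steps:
Q(n, T) = 6 + T + n (Q(n, T) = (n + T) + 6 = (T + n) + 6 = 6 + T + n)
z(Z) = (2 + Z)*(5 + Z)
l(r, m) = -555*r
l(-775, z(Q(7, 6))) - 4631470 = -555*(-775) - 4631470 = 430125 - 4631470 = -4201345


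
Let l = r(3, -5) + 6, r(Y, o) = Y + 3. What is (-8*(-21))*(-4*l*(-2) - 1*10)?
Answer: 14448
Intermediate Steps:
r(Y, o) = 3 + Y
l = 12 (l = (3 + 3) + 6 = 6 + 6 = 12)
(-8*(-21))*(-4*l*(-2) - 1*10) = (-8*(-21))*(-4*12*(-2) - 1*10) = 168*(-48*(-2) - 10) = 168*(96 - 10) = 168*86 = 14448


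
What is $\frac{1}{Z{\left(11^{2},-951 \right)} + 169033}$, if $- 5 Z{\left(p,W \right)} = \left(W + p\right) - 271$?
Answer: $\frac{5}{846266} \approx 5.9083 \cdot 10^{-6}$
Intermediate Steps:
$Z{\left(p,W \right)} = \frac{271}{5} - \frac{W}{5} - \frac{p}{5}$ ($Z{\left(p,W \right)} = - \frac{\left(W + p\right) - 271}{5} = - \frac{-271 + W + p}{5} = \frac{271}{5} - \frac{W}{5} - \frac{p}{5}$)
$\frac{1}{Z{\left(11^{2},-951 \right)} + 169033} = \frac{1}{\left(\frac{271}{5} - - \frac{951}{5} - \frac{11^{2}}{5}\right) + 169033} = \frac{1}{\left(\frac{271}{5} + \frac{951}{5} - \frac{121}{5}\right) + 169033} = \frac{1}{\frac{1101}{5} + 169033} = \frac{1}{\frac{846266}{5}} = \frac{5}{846266}$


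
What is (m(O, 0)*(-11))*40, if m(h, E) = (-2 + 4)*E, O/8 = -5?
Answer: 0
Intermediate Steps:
O = -40 (O = 8*(-5) = -40)
m(h, E) = 2*E
(m(O, 0)*(-11))*40 = ((2*0)*(-11))*40 = (0*(-11))*40 = 0*40 = 0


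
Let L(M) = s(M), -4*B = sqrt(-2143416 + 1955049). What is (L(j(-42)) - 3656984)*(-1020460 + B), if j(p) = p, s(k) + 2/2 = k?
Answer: 3731849772420 + 3657027*I*sqrt(188367)/4 ≈ 3.7318e+12 + 3.968e+8*I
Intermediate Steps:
s(k) = -1 + k
B = -I*sqrt(188367)/4 (B = -sqrt(-2143416 + 1955049)/4 = -I*sqrt(188367)/4 ≈ -108.5*I)
L(M) = -1 + M
(L(j(-42)) - 3656984)*(-1020460 + B) = ((-1 - 42) - 3656984)*(-1020460 - I*sqrt(188367)/4) = (-43 - 3656984)*(-1020460 - I*sqrt(188367)/4) = -3657027*(-1020460 - I*sqrt(188367)/4) = 3731849772420 + 3657027*I*sqrt(188367)/4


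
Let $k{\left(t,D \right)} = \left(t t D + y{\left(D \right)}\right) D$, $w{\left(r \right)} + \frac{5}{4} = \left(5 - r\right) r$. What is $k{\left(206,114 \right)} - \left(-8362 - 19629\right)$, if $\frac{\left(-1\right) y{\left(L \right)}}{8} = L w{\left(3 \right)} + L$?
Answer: $550928431$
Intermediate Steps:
$w{\left(r \right)} = - \frac{5}{4} + r \left(5 - r\right)$ ($w{\left(r \right)} = - \frac{5}{4} + \left(5 - r\right) r = - \frac{5}{4} + r \left(5 - r\right)$)
$y{\left(L \right)} = - 46 L$ ($y{\left(L \right)} = - 8 \left(L \left(- \frac{5}{4} - 3^{2} + 5 \cdot 3\right) + L\right) = - 8 \left(L \left(- \frac{5}{4} - 9 + 15\right) + L\right) = - 8 \left(L \frac{19}{4} + L\right) = - 8 \left(\frac{19 L}{4} + L\right) = - 8 \frac{23 L}{4} = - 46 L$)
$k{\left(t,D \right)} = D \left(- 46 D + D t^{2}\right)$ ($k{\left(t,D \right)} = \left(t t D - 46 D\right) D = \left(t^{2} D - 46 D\right) D = \left(D t^{2} - 46 D\right) D = \left(- 46 D + D t^{2}\right) D = D \left(- 46 D + D t^{2}\right)$)
$k{\left(206,114 \right)} - \left(-8362 - 19629\right) = 114^{2} \left(-46 + 206^{2}\right) - \left(-8362 - 19629\right) = 12996 \left(-46 + 42436\right) - \left(-8362 - 19629\right) = 12996 \cdot 42390 - -27991 = 550900440 + 27991 = 550928431$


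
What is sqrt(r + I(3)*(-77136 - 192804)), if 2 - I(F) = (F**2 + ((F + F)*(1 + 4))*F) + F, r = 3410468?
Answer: 2*sqrt(7601117) ≈ 5514.0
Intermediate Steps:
I(F) = 2 - F - 11*F**2 (I(F) = 2 - ((F**2 + ((F + F)*(1 + 4))*F) + F) = 2 - ((F**2 + ((2*F)*5)*F) + F) = 2 - ((F**2 + (10*F)*F) + F) = 2 - ((F**2 + 10*F**2) + F) = 2 - (11*F**2 + F) = 2 - (F + 11*F**2) = 2 + (-F - 11*F**2) = 2 - F - 11*F**2)
sqrt(r + I(3)*(-77136 - 192804)) = sqrt(3410468 + (2 - 1*3 - 11*3**2)*(-77136 - 192804)) = sqrt(3410468 + (2 - 3 - 11*9)*(-269940)) = sqrt(3410468 + (2 - 3 - 99)*(-269940)) = sqrt(3410468 - 100*(-269940)) = sqrt(3410468 + 26994000) = sqrt(30404468) = 2*sqrt(7601117)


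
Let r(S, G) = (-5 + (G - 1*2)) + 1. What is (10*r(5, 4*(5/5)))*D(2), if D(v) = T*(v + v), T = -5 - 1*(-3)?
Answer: 160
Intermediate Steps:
T = -2 (T = -5 + 3 = -2)
r(S, G) = -6 + G (r(S, G) = (-5 + (G - 2)) + 1 = (-5 + (-2 + G)) + 1 = (-7 + G) + 1 = -6 + G)
D(v) = -4*v (D(v) = -2*(v + v) = -4*v)
(10*r(5, 4*(5/5)))*D(2) = (10*(-6 + 4*(5/5)))*(-4*2) = (10*(-6 + 4*(5*(⅕))))*(-8) = (10*(-6 + 4*1))*(-8) = (10*(-6 + 4))*(-8) = (10*(-2))*(-8) = -20*(-8) = 160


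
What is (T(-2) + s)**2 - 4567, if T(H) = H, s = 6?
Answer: -4551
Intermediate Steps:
(T(-2) + s)**2 - 4567 = (-2 + 6)**2 - 4567 = 4**2 - 4567 = 16 - 4567 = -4551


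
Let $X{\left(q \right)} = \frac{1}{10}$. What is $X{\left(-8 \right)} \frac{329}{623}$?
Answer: $\frac{47}{890} \approx 0.052809$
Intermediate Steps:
$X{\left(q \right)} = \frac{1}{10}$
$X{\left(-8 \right)} \frac{329}{623} = \frac{329 \cdot \frac{1}{623}}{10} = \frac{1}{10} \cdot \frac{47}{89} = \frac{47}{890}$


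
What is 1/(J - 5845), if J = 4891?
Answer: -1/954 ≈ -0.0010482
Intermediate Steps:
1/(J - 5845) = 1/(4891 - 5845) = 1/(-954) = -1/954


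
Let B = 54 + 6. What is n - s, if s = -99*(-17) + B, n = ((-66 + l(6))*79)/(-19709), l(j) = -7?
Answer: -34347020/19709 ≈ -1742.7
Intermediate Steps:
B = 60
n = 5767/19709 (n = ((-66 - 7)*79)/(-19709) = -73*79*(-1/19709) = -5767*(-1/19709) = 5767/19709 ≈ 0.29261)
s = 1743 (s = -99*(-17) + 60 = 1683 + 60 = 1743)
n - s = 5767/19709 - 1*1743 = 5767/19709 - 1743 = -34347020/19709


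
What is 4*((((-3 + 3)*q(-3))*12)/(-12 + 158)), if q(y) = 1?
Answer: 0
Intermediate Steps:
4*((((-3 + 3)*q(-3))*12)/(-12 + 158)) = 4*((((-3 + 3)*1)*12)/(-12 + 158)) = 4*(((0*1)*12)/146) = 4*((0*12)*(1/146)) = 4*(0*(1/146)) = 4*0 = 0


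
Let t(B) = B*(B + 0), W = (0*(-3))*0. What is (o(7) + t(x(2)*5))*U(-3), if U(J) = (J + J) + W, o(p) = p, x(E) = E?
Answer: -642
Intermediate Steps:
W = 0 (W = 0*0 = 0)
U(J) = 2*J (U(J) = (J + J) + 0 = 2*J + 0 = 2*J)
t(B) = B² (t(B) = B*B = B²)
(o(7) + t(x(2)*5))*U(-3) = (7 + (2*5)²)*(2*(-3)) = (7 + 10²)*(-6) = (7 + 100)*(-6) = 107*(-6) = -642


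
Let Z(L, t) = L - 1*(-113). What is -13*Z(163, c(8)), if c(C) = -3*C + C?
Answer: -3588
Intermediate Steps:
c(C) = -2*C
Z(L, t) = 113 + L (Z(L, t) = L + 113 = 113 + L)
-13*Z(163, c(8)) = -13*(113 + 163) = -13*276 = -3588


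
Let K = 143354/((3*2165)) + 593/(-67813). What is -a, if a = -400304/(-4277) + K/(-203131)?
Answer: -35814405410401180481/382655156326924845 ≈ -93.594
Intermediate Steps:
K = 9717413267/440445435 (K = 143354/6495 + 593*(-1/67813) = 143354*(1/6495) - 593/67813 = 143354/6495 - 593/67813 = 9717413267/440445435 ≈ 22.063)
a = 35814405410401180481/382655156326924845 (a = -400304/(-4277) + (9717413267/440445435)/(-203131) = -400304*(-1/4277) + (9717413267/440445435)*(-1/203131) = 400304/4277 - 9717413267/89468121656985 = 35814405410401180481/382655156326924845 ≈ 93.594)
-a = -1*35814405410401180481/382655156326924845 = -35814405410401180481/382655156326924845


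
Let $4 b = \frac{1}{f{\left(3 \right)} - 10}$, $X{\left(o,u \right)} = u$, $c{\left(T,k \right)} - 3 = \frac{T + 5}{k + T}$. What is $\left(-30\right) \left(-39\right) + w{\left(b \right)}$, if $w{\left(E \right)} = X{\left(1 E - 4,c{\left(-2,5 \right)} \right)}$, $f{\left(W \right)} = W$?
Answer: $1174$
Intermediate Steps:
$c{\left(T,k \right)} = 3 + \frac{5 + T}{T + k}$ ($c{\left(T,k \right)} = 3 + \frac{T + 5}{k + T} = 3 + \frac{5 + T}{T + k}$)
$b = - \frac{1}{28}$ ($b = \frac{1}{4 \left(3 - 10\right)} = \frac{1}{4 \left(-7\right)} = \frac{1}{4} \left(- \frac{1}{7}\right) = - \frac{1}{28} \approx -0.035714$)
$w{\left(E \right)} = 4$ ($w{\left(E \right)} = \frac{5 + 3 \cdot 5 + 4 \left(-2\right)}{-2 + 5} = \frac{5 + 15 - 8}{3} = \frac{1}{3} \cdot 12 = 4$)
$\left(-30\right) \left(-39\right) + w{\left(b \right)} = \left(-30\right) \left(-39\right) + 4 = 1170 + 4 = 1174$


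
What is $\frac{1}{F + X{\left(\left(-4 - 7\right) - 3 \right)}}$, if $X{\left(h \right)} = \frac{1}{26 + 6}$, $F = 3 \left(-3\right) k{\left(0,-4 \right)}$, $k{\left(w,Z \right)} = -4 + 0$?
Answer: $\frac{32}{1153} \approx 0.027754$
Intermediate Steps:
$k{\left(w,Z \right)} = -4$
$F = 36$ ($F = 3 \left(-3\right) \left(-4\right) = \left(-9\right) \left(-4\right) = 36$)
$X{\left(h \right)} = \frac{1}{32}$
$\frac{1}{F + X{\left(\left(-4 - 7\right) - 3 \right)}} = \frac{1}{36 + \frac{1}{32}} = \frac{1}{\frac{1153}{32}} = \frac{32}{1153}$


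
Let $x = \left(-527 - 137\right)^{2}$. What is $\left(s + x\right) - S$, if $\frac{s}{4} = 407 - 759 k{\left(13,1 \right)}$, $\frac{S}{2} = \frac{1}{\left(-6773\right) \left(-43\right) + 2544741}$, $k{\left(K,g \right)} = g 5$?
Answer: $\frac{605969518559}{1417990} \approx 4.2734 \cdot 10^{5}$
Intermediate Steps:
$x = 440896$ ($x = \left(-664\right)^{2} = 440896$)
$k{\left(K,g \right)} = 5 g$
$S = \frac{1}{1417990}$ ($S = \frac{2}{\left(-6773\right) \left(-43\right) + 2544741} = \frac{2}{291239 + 2544741} = \frac{2}{2835980} = 2 \cdot \frac{1}{2835980} = \frac{1}{1417990} \approx 7.0522 \cdot 10^{-7}$)
$s = -13552$ ($s = 4 \left(407 - 759 \cdot 5 \cdot 1\right) = 4 \left(407 - 3795\right) = 4 \left(-3388\right) = -13552$)
$\left(s + x\right) - S = \left(-13552 + 440896\right) - \frac{1}{1417990} = 427344 - \frac{1}{1417990} = \frac{605969518559}{1417990}$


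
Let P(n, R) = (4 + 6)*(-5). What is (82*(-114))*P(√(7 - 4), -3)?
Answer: 467400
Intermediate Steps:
P(n, R) = -50 (P(n, R) = 10*(-5) = -50)
(82*(-114))*P(√(7 - 4), -3) = (82*(-114))*(-50) = -9348*(-50) = 467400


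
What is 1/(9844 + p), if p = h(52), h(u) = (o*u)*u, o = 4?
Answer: 1/20660 ≈ 4.8403e-5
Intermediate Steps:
h(u) = 4*u² (h(u) = (4*u)*u = 4*u²)
p = 10816 (p = 4*52² = 4*2704 = 10816)
1/(9844 + p) = 1/(9844 + 10816) = 1/20660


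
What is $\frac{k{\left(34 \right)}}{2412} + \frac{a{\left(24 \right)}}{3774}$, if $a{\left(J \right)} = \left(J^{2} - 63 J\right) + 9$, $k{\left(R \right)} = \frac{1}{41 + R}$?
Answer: $- \frac{27948421}{113786100} \approx -0.24562$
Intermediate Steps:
$a{\left(J \right)} = 9 + J^{2} - 63 J$
$\frac{k{\left(34 \right)}}{2412} + \frac{a{\left(24 \right)}}{3774} = \frac{1}{\left(41 + 34\right) 2412} + \frac{9 + 24^{2} - 1512}{3774} = \frac{1}{75} \cdot \frac{1}{2412} + \left(9 + 576 - 1512\right) \frac{1}{3774} = \frac{1}{75} \cdot \frac{1}{2412} - \frac{309}{1258} = \frac{1}{180900} - \frac{309}{1258} = - \frac{27948421}{113786100}$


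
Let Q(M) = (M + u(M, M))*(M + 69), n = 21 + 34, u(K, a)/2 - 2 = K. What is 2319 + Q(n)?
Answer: 23275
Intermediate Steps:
u(K, a) = 4 + 2*K
n = 55
Q(M) = (4 + 3*M)*(69 + M) (Q(M) = (M + (4 + 2*M))*(M + 69) = (4 + 3*M)*(69 + M))
2319 + Q(n) = 2319 + (276 + 3*55² + 211*55) = 2319 + (276 + 3*3025 + 11605) = 2319 + (276 + 9075 + 11605) = 2319 + 20956 = 23275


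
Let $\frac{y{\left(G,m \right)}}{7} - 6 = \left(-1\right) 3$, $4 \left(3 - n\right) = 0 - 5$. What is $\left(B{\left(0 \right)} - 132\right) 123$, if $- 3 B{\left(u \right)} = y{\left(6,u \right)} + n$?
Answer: $- \frac{69085}{4} \approx -17271.0$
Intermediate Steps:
$n = \frac{17}{4}$ ($n = 3 - \frac{0 - 5}{4} = 3 - - \frac{5}{4} = 3 + \frac{5}{4} = \frac{17}{4} \approx 4.25$)
$y{\left(G,m \right)} = 21$ ($y{\left(G,m \right)} = 42 + 7 \left(\left(-1\right) 3\right) = 42 + 7 \left(-3\right) = 42 - 21 = 21$)
$B{\left(u \right)} = - \frac{101}{12}$ ($B{\left(u \right)} = - \frac{21 + \frac{17}{4}}{3} = \left(- \frac{1}{3}\right) \frac{101}{4} = - \frac{101}{12}$)
$\left(B{\left(0 \right)} - 132\right) 123 = \left(- \frac{101}{12} - 132\right) 123 = \left(- \frac{1685}{12}\right) 123 = - \frac{69085}{4}$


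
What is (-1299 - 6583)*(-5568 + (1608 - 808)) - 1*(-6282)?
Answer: 37587658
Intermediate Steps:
(-1299 - 6583)*(-5568 + (1608 - 808)) - 1*(-6282) = -7882*(-5568 + 800) + 6282 = -7882*(-4768) + 6282 = 37581376 + 6282 = 37587658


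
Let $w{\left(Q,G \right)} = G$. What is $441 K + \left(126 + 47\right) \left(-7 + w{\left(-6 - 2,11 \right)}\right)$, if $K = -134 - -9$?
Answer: $-54433$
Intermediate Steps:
$K = -125$ ($K = -134 + 9 = -125$)
$441 K + \left(126 + 47\right) \left(-7 + w{\left(-6 - 2,11 \right)}\right) = 441 \left(-125\right) + \left(126 + 47\right) \left(-7 + 11\right) = -55125 + 173 \cdot 4 = -55125 + 692 = -54433$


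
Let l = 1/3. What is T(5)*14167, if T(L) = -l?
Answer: -14167/3 ≈ -4722.3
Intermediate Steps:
l = ⅓ ≈ 0.33333
T(L) = -⅓ (T(L) = -1*⅓ = -⅓)
T(5)*14167 = -⅓*14167 = -14167/3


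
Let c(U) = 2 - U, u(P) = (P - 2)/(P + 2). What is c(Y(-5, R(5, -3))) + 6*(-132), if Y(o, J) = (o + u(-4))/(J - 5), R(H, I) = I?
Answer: -3161/4 ≈ -790.25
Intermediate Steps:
u(P) = (-2 + P)/(2 + P)
Y(o, J) = (3 + o)/(-5 + J) (Y(o, J) = (o + (-2 - 4)/(2 - 4))/(J - 5) = (o - 6/(-2))/(-5 + J) = (o - 1/2*(-6))/(-5 + J) = (o + 3)/(-5 + J) = (3 + o)/(-5 + J))
c(Y(-5, R(5, -3))) + 6*(-132) = (2 - (3 - 5)/(-5 - 3)) + 6*(-132) = (2 - (-2)/(-8)) - 792 = (2 - (-1)*(-2)/8) - 792 = (2 - 1*1/4) - 792 = (2 - 1/4) - 792 = 7/4 - 792 = -3161/4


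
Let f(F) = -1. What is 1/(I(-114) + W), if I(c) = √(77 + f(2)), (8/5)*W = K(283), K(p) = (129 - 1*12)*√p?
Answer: 8/(16*√19 + 585*√283) ≈ 0.00080719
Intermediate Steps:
K(p) = 117*√p (K(p) = (129 - 12)*√p = 117*√p)
W = 585*√283/8 (W = 5*(117*√283)/8 = 585*√283/8 ≈ 1230.2)
I(c) = 2*√19 (I(c) = √(77 - 1) = √76 = 2*√19)
1/(I(-114) + W) = 1/(2*√19 + 585*√283/8)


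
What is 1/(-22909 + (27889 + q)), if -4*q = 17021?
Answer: 4/2899 ≈ 0.0013798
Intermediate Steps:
q = -17021/4 (q = -¼*17021 = -17021/4 ≈ -4255.3)
1/(-22909 + (27889 + q)) = 1/(-22909 + (27889 - 17021/4)) = 1/(-22909 + 94535/4) = 1/(2899/4) = 4/2899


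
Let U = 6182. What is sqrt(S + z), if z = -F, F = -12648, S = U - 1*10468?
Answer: sqrt(8362) ≈ 91.444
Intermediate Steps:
S = -4286 (S = 6182 - 1*10468 = 6182 - 10468 = -4286)
z = 12648 (z = -1*(-12648) = 12648)
sqrt(S + z) = sqrt(-4286 + 12648) = sqrt(8362)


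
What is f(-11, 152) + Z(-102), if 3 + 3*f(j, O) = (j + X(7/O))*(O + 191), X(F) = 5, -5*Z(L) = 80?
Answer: -703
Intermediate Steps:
Z(L) = -16 (Z(L) = -⅕*80 = -16)
f(j, O) = -1 + (5 + j)*(191 + O)/3 (f(j, O) = -1 + ((j + 5)*(O + 191))/3 = -1 + ((5 + j)*(191 + O))/3 = -1 + (5 + j)*(191 + O)/3)
f(-11, 152) + Z(-102) = (952/3 + (5/3)*152 + (191/3)*(-11) + (⅓)*152*(-11)) - 16 = (952/3 + 760/3 - 2101/3 - 1672/3) - 16 = -687 - 16 = -703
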